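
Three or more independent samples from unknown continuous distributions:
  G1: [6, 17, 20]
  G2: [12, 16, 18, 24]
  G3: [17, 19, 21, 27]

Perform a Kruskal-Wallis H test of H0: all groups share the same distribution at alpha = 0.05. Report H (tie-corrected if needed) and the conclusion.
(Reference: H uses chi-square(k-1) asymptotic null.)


Step 1: Combine all N = 11 observations and assign midranks.
sorted (value, group, rank): (6,G1,1), (12,G2,2), (16,G2,3), (17,G1,4.5), (17,G3,4.5), (18,G2,6), (19,G3,7), (20,G1,8), (21,G3,9), (24,G2,10), (27,G3,11)
Step 2: Sum ranks within each group.
R_1 = 13.5 (n_1 = 3)
R_2 = 21 (n_2 = 4)
R_3 = 31.5 (n_3 = 4)
Step 3: H = 12/(N(N+1)) * sum(R_i^2/n_i) - 3(N+1)
     = 12/(11*12) * (13.5^2/3 + 21^2/4 + 31.5^2/4) - 3*12
     = 0.090909 * 419.062 - 36
     = 2.096591.
Step 4: Ties present; correction factor C = 1 - 6/(11^3 - 11) = 0.995455. Corrected H = 2.096591 / 0.995455 = 2.106164.
Step 5: Under H0, H ~ chi^2(2); p-value = 0.348861.
Step 6: alpha = 0.05. fail to reject H0.

H = 2.1062, df = 2, p = 0.348861, fail to reject H0.


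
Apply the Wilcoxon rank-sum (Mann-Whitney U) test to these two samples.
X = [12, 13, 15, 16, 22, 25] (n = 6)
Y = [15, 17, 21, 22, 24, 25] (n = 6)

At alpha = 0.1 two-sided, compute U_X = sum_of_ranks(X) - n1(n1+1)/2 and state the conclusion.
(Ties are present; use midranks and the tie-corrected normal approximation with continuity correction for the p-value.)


Step 1: Combine and sort all 12 observations; assign midranks.
sorted (value, group): (12,X), (13,X), (15,X), (15,Y), (16,X), (17,Y), (21,Y), (22,X), (22,Y), (24,Y), (25,X), (25,Y)
ranks: 12->1, 13->2, 15->3.5, 15->3.5, 16->5, 17->6, 21->7, 22->8.5, 22->8.5, 24->10, 25->11.5, 25->11.5
Step 2: Rank sum for X: R1 = 1 + 2 + 3.5 + 5 + 8.5 + 11.5 = 31.5.
Step 3: U_X = R1 - n1(n1+1)/2 = 31.5 - 6*7/2 = 31.5 - 21 = 10.5.
       U_Y = n1*n2 - U_X = 36 - 10.5 = 25.5.
Step 4: Ties are present, so use the tie-corrected normal approximation (with continuity correction) for the p-value.
Step 5: p-value = 0.259818; compare to alpha = 0.1. fail to reject H0.

U_X = 10.5, p = 0.259818, fail to reject H0 at alpha = 0.1.


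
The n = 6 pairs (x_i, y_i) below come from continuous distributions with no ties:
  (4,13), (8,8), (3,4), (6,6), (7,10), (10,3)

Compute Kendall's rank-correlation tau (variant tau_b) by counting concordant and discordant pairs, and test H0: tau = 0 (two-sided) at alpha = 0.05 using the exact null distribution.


Step 1: Enumerate the 15 unordered pairs (i,j) with i<j and classify each by sign(x_j-x_i) * sign(y_j-y_i).
  (1,2):dx=+4,dy=-5->D; (1,3):dx=-1,dy=-9->C; (1,4):dx=+2,dy=-7->D; (1,5):dx=+3,dy=-3->D
  (1,6):dx=+6,dy=-10->D; (2,3):dx=-5,dy=-4->C; (2,4):dx=-2,dy=-2->C; (2,5):dx=-1,dy=+2->D
  (2,6):dx=+2,dy=-5->D; (3,4):dx=+3,dy=+2->C; (3,5):dx=+4,dy=+6->C; (3,6):dx=+7,dy=-1->D
  (4,5):dx=+1,dy=+4->C; (4,6):dx=+4,dy=-3->D; (5,6):dx=+3,dy=-7->D
Step 2: C = 6, D = 9, total pairs = 15.
Step 3: tau = (C - D)/(n(n-1)/2) = (6 - 9)/15 = -0.200000.
Step 4: Exact two-sided p-value (enumerate n! = 720 permutations of y under H0): p = 0.719444.
Step 5: alpha = 0.05. fail to reject H0.

tau_b = -0.2000 (C=6, D=9), p = 0.719444, fail to reject H0.


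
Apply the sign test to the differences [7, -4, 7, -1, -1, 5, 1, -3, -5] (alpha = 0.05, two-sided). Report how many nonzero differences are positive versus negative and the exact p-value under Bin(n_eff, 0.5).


Step 1: Discard zero differences. Original n = 9; n_eff = number of nonzero differences = 9.
Nonzero differences (with sign): +7, -4, +7, -1, -1, +5, +1, -3, -5
Step 2: Count signs: positive = 4, negative = 5.
Step 3: Under H0: P(positive) = 0.5, so the number of positives S ~ Bin(9, 0.5).
Step 4: Two-sided exact p-value = sum of Bin(9,0.5) probabilities at or below the observed probability = 1.000000.
Step 5: alpha = 0.05. fail to reject H0.

n_eff = 9, pos = 4, neg = 5, p = 1.000000, fail to reject H0.


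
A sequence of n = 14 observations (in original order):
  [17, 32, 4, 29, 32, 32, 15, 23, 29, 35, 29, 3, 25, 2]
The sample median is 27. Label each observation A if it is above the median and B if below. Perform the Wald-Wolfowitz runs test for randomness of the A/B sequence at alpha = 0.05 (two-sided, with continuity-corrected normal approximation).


Step 1: Compute median = 27; label A = above, B = below.
Labels in order: BABAAABBAAABBB  (n_A = 7, n_B = 7)
Step 2: Count runs R = 7.
Step 3: Under H0 (random ordering), E[R] = 2*n_A*n_B/(n_A+n_B) + 1 = 2*7*7/14 + 1 = 8.0000.
        Var[R] = 2*n_A*n_B*(2*n_A*n_B - n_A - n_B) / ((n_A+n_B)^2 * (n_A+n_B-1)) = 8232/2548 = 3.2308.
        SD[R] = 1.7974.
Step 4: Continuity-corrected z = (R + 0.5 - E[R]) / SD[R] = (7 + 0.5 - 8.0000) / 1.7974 = -0.2782.
Step 5: Two-sided p-value via normal approximation = 2*(1 - Phi(|z|)) = 0.780879.
Step 6: alpha = 0.05. fail to reject H0.

R = 7, z = -0.2782, p = 0.780879, fail to reject H0.


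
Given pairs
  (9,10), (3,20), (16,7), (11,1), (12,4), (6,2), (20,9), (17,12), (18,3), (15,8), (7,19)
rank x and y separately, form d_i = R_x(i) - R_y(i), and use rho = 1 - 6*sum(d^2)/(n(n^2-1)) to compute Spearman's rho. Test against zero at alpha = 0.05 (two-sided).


Step 1: Rank x and y separately (midranks; no ties here).
rank(x): 9->4, 3->1, 16->8, 11->5, 12->6, 6->2, 20->11, 17->9, 18->10, 15->7, 7->3
rank(y): 10->8, 20->11, 7->5, 1->1, 4->4, 2->2, 9->7, 12->9, 3->3, 8->6, 19->10
Step 2: d_i = R_x(i) - R_y(i); compute d_i^2.
  (4-8)^2=16, (1-11)^2=100, (8-5)^2=9, (5-1)^2=16, (6-4)^2=4, (2-2)^2=0, (11-7)^2=16, (9-9)^2=0, (10-3)^2=49, (7-6)^2=1, (3-10)^2=49
sum(d^2) = 260.
Step 3: rho = 1 - 6*260 / (11*(11^2 - 1)) = 1 - 1560/1320 = -0.181818.
Step 4: Under H0, t = rho * sqrt((n-2)/(1-rho^2)) = -0.5547 ~ t(9).
Step 5: Two-sided p-value from the t-distribution with 9 df = 0.592615.
Step 6: alpha = 0.05. fail to reject H0.

rho = -0.1818, p = 0.592615, fail to reject H0 at alpha = 0.05.


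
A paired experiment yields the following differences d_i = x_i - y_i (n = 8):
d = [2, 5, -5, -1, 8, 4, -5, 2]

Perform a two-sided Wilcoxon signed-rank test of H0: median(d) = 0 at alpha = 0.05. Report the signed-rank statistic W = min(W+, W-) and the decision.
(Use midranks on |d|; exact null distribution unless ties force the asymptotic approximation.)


Step 1: Drop any zero differences (none here) and take |d_i|.
|d| = [2, 5, 5, 1, 8, 4, 5, 2]
Step 2: Midrank |d_i| (ties get averaged ranks).
ranks: |2|->2.5, |5|->6, |5|->6, |1|->1, |8|->8, |4|->4, |5|->6, |2|->2.5
Step 3: Attach original signs; sum ranks with positive sign and with negative sign.
W+ = 2.5 + 6 + 8 + 4 + 2.5 = 23
W- = 6 + 1 + 6 = 13
(Check: W+ + W- = 36 should equal n(n+1)/2 = 36.)
Step 4: Test statistic W = min(W+, W-) = 13.
Step 5: Ties in |d|, so use the tie-corrected normal approximation.
        E[W] = n(n+1)/4 = 8*9/4 = 18.
        Tie groups: |d|=2 (t=2), |d|=5 (t=3); sum(t^3 - t) = 30.
        Var[W] = n(n+1)(2n+1)/24 - sum(t^3-t)/48 = 1224/24 - 30/48 = 50.375.
        z = (W - E[W]) / sqrt(Var[W]) = (13 - 18) / 7.0975 = -0.7045.
        Two-sided p = 2*Phi(z) = 0.481140.
Step 6: alpha = 0.05. fail to reject H0.

W+ = 23, W- = 13, W = min = 13, p = 0.481140, fail to reject H0.


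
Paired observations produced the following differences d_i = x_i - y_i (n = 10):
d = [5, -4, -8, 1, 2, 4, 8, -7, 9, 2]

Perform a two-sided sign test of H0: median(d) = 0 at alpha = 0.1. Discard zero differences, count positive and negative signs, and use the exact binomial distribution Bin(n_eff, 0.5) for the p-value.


Step 1: Discard zero differences. Original n = 10; n_eff = number of nonzero differences = 10.
Nonzero differences (with sign): +5, -4, -8, +1, +2, +4, +8, -7, +9, +2
Step 2: Count signs: positive = 7, negative = 3.
Step 3: Under H0: P(positive) = 0.5, so the number of positives S ~ Bin(10, 0.5).
Step 4: Two-sided exact p-value = sum of Bin(10,0.5) probabilities at or below the observed probability = 0.343750.
Step 5: alpha = 0.1. fail to reject H0.

n_eff = 10, pos = 7, neg = 3, p = 0.343750, fail to reject H0.


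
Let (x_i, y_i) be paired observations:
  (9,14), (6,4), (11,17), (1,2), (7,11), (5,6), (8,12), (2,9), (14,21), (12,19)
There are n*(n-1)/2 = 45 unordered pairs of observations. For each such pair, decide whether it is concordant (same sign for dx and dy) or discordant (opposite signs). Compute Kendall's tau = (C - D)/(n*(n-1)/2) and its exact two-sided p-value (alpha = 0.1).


Step 1: Enumerate the 45 unordered pairs (i,j) with i<j and classify each by sign(x_j-x_i) * sign(y_j-y_i).
  (1,2):dx=-3,dy=-10->C; (1,3):dx=+2,dy=+3->C; (1,4):dx=-8,dy=-12->C; (1,5):dx=-2,dy=-3->C
  (1,6):dx=-4,dy=-8->C; (1,7):dx=-1,dy=-2->C; (1,8):dx=-7,dy=-5->C; (1,9):dx=+5,dy=+7->C
  (1,10):dx=+3,dy=+5->C; (2,3):dx=+5,dy=+13->C; (2,4):dx=-5,dy=-2->C; (2,5):dx=+1,dy=+7->C
  (2,6):dx=-1,dy=+2->D; (2,7):dx=+2,dy=+8->C; (2,8):dx=-4,dy=+5->D; (2,9):dx=+8,dy=+17->C
  (2,10):dx=+6,dy=+15->C; (3,4):dx=-10,dy=-15->C; (3,5):dx=-4,dy=-6->C; (3,6):dx=-6,dy=-11->C
  (3,7):dx=-3,dy=-5->C; (3,8):dx=-9,dy=-8->C; (3,9):dx=+3,dy=+4->C; (3,10):dx=+1,dy=+2->C
  (4,5):dx=+6,dy=+9->C; (4,6):dx=+4,dy=+4->C; (4,7):dx=+7,dy=+10->C; (4,8):dx=+1,dy=+7->C
  (4,9):dx=+13,dy=+19->C; (4,10):dx=+11,dy=+17->C; (5,6):dx=-2,dy=-5->C; (5,7):dx=+1,dy=+1->C
  (5,8):dx=-5,dy=-2->C; (5,9):dx=+7,dy=+10->C; (5,10):dx=+5,dy=+8->C; (6,7):dx=+3,dy=+6->C
  (6,8):dx=-3,dy=+3->D; (6,9):dx=+9,dy=+15->C; (6,10):dx=+7,dy=+13->C; (7,8):dx=-6,dy=-3->C
  (7,9):dx=+6,dy=+9->C; (7,10):dx=+4,dy=+7->C; (8,9):dx=+12,dy=+12->C; (8,10):dx=+10,dy=+10->C
  (9,10):dx=-2,dy=-2->C
Step 2: C = 42, D = 3, total pairs = 45.
Step 3: tau = (C - D)/(n(n-1)/2) = (42 - 3)/45 = 0.866667.
Step 4: Exact two-sided p-value (enumerate n! = 3628800 permutations of y under H0): p = 0.000115.
Step 5: alpha = 0.1. reject H0.

tau_b = 0.8667 (C=42, D=3), p = 0.000115, reject H0.


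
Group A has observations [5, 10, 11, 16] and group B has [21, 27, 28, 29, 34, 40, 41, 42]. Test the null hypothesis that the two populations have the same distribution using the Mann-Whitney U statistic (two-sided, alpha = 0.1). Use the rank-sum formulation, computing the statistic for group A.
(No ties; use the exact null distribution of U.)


Step 1: Combine and sort all 12 observations; assign midranks.
sorted (value, group): (5,X), (10,X), (11,X), (16,X), (21,Y), (27,Y), (28,Y), (29,Y), (34,Y), (40,Y), (41,Y), (42,Y)
ranks: 5->1, 10->2, 11->3, 16->4, 21->5, 27->6, 28->7, 29->8, 34->9, 40->10, 41->11, 42->12
Step 2: Rank sum for X: R1 = 1 + 2 + 3 + 4 = 10.
Step 3: U_X = R1 - n1(n1+1)/2 = 10 - 4*5/2 = 10 - 10 = 0.
       U_Y = n1*n2 - U_X = 32 - 0 = 32.
Step 4: No ties, so the exact null distribution of U (based on enumerating the C(12,4) = 495 equally likely rank assignments) gives the two-sided p-value.
Step 5: p-value = 0.004040; compare to alpha = 0.1. reject H0.

U_X = 0, p = 0.004040, reject H0 at alpha = 0.1.


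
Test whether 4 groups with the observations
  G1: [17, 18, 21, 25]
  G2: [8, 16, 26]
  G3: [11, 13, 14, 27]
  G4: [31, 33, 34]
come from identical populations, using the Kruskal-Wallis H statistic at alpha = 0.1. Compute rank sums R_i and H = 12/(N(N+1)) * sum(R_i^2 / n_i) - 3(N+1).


Step 1: Combine all N = 14 observations and assign midranks.
sorted (value, group, rank): (8,G2,1), (11,G3,2), (13,G3,3), (14,G3,4), (16,G2,5), (17,G1,6), (18,G1,7), (21,G1,8), (25,G1,9), (26,G2,10), (27,G3,11), (31,G4,12), (33,G4,13), (34,G4,14)
Step 2: Sum ranks within each group.
R_1 = 30 (n_1 = 4)
R_2 = 16 (n_2 = 3)
R_3 = 20 (n_3 = 4)
R_4 = 39 (n_4 = 3)
Step 3: H = 12/(N(N+1)) * sum(R_i^2/n_i) - 3(N+1)
     = 12/(14*15) * (30^2/4 + 16^2/3 + 20^2/4 + 39^2/3) - 3*15
     = 0.057143 * 917.333 - 45
     = 7.419048.
Step 4: No ties, so H is used without correction.
Step 5: Under H0, H ~ chi^2(3); p-value = 0.059675.
Step 6: alpha = 0.1. reject H0.

H = 7.4190, df = 3, p = 0.059675, reject H0.


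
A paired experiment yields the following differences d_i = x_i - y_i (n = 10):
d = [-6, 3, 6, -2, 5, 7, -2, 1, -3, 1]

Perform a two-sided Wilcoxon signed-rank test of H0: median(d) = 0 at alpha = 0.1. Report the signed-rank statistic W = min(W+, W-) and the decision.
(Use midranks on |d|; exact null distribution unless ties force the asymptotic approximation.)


Step 1: Drop any zero differences (none here) and take |d_i|.
|d| = [6, 3, 6, 2, 5, 7, 2, 1, 3, 1]
Step 2: Midrank |d_i| (ties get averaged ranks).
ranks: |6|->8.5, |3|->5.5, |6|->8.5, |2|->3.5, |5|->7, |7|->10, |2|->3.5, |1|->1.5, |3|->5.5, |1|->1.5
Step 3: Attach original signs; sum ranks with positive sign and with negative sign.
W+ = 5.5 + 8.5 + 7 + 10 + 1.5 + 1.5 = 34
W- = 8.5 + 3.5 + 3.5 + 5.5 = 21
(Check: W+ + W- = 55 should equal n(n+1)/2 = 55.)
Step 4: Test statistic W = min(W+, W-) = 21.
Step 5: Ties in |d|, so use the tie-corrected normal approximation.
        E[W] = n(n+1)/4 = 10*11/4 = 27.5.
        Tie groups: |d|=1 (t=2), |d|=2 (t=2), |d|=3 (t=2), |d|=6 (t=2); sum(t^3 - t) = 24.
        Var[W] = n(n+1)(2n+1)/24 - sum(t^3-t)/48 = 2310/24 - 24/48 = 95.75.
        z = (W - E[W]) / sqrt(Var[W]) = (21 - 27.5) / 9.7852 = -0.6643.
        Two-sided p = 2*Phi(z) = 0.506518.
Step 6: alpha = 0.1. fail to reject H0.

W+ = 34, W- = 21, W = min = 21, p = 0.506518, fail to reject H0.


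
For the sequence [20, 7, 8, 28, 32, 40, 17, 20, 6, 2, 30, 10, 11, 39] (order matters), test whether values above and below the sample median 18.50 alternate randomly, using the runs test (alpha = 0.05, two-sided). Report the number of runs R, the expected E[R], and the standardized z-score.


Step 1: Compute median = 18.50; label A = above, B = below.
Labels in order: ABBAAABABBABBA  (n_A = 7, n_B = 7)
Step 2: Count runs R = 9.
Step 3: Under H0 (random ordering), E[R] = 2*n_A*n_B/(n_A+n_B) + 1 = 2*7*7/14 + 1 = 8.0000.
        Var[R] = 2*n_A*n_B*(2*n_A*n_B - n_A - n_B) / ((n_A+n_B)^2 * (n_A+n_B-1)) = 8232/2548 = 3.2308.
        SD[R] = 1.7974.
Step 4: Continuity-corrected z = (R - 0.5 - E[R]) / SD[R] = (9 - 0.5 - 8.0000) / 1.7974 = 0.2782.
Step 5: Two-sided p-value via normal approximation = 2*(1 - Phi(|z|)) = 0.780879.
Step 6: alpha = 0.05. fail to reject H0.

R = 9, z = 0.2782, p = 0.780879, fail to reject H0.


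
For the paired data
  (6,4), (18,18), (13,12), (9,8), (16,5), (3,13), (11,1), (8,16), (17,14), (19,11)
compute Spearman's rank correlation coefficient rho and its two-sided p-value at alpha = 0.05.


Step 1: Rank x and y separately (midranks; no ties here).
rank(x): 6->2, 18->9, 13->6, 9->4, 16->7, 3->1, 11->5, 8->3, 17->8, 19->10
rank(y): 4->2, 18->10, 12->6, 8->4, 5->3, 13->7, 1->1, 16->9, 14->8, 11->5
Step 2: d_i = R_x(i) - R_y(i); compute d_i^2.
  (2-2)^2=0, (9-10)^2=1, (6-6)^2=0, (4-4)^2=0, (7-3)^2=16, (1-7)^2=36, (5-1)^2=16, (3-9)^2=36, (8-8)^2=0, (10-5)^2=25
sum(d^2) = 130.
Step 3: rho = 1 - 6*130 / (10*(10^2 - 1)) = 1 - 780/990 = 0.212121.
Step 4: Under H0, t = rho * sqrt((n-2)/(1-rho^2)) = 0.6139 ~ t(8).
Step 5: Two-sided p-value from the t-distribution with 8 df = 0.556306.
Step 6: alpha = 0.05. fail to reject H0.

rho = 0.2121, p = 0.556306, fail to reject H0 at alpha = 0.05.


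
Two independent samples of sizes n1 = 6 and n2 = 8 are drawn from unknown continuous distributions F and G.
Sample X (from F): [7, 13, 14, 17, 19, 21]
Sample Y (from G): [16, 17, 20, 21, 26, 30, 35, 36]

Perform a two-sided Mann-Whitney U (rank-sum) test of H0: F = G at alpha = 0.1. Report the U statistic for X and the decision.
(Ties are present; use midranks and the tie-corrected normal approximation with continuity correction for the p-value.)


Step 1: Combine and sort all 14 observations; assign midranks.
sorted (value, group): (7,X), (13,X), (14,X), (16,Y), (17,X), (17,Y), (19,X), (20,Y), (21,X), (21,Y), (26,Y), (30,Y), (35,Y), (36,Y)
ranks: 7->1, 13->2, 14->3, 16->4, 17->5.5, 17->5.5, 19->7, 20->8, 21->9.5, 21->9.5, 26->11, 30->12, 35->13, 36->14
Step 2: Rank sum for X: R1 = 1 + 2 + 3 + 5.5 + 7 + 9.5 = 28.
Step 3: U_X = R1 - n1(n1+1)/2 = 28 - 6*7/2 = 28 - 21 = 7.
       U_Y = n1*n2 - U_X = 48 - 7 = 41.
Step 4: Ties are present, so use the tie-corrected normal approximation (with continuity correction) for the p-value.
Step 5: p-value = 0.032774; compare to alpha = 0.1. reject H0.

U_X = 7, p = 0.032774, reject H0 at alpha = 0.1.


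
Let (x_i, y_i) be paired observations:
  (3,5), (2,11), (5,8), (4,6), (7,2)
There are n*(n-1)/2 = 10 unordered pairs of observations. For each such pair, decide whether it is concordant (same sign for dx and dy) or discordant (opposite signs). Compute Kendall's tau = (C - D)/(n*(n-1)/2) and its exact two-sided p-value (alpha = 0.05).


Step 1: Enumerate the 10 unordered pairs (i,j) with i<j and classify each by sign(x_j-x_i) * sign(y_j-y_i).
  (1,2):dx=-1,dy=+6->D; (1,3):dx=+2,dy=+3->C; (1,4):dx=+1,dy=+1->C; (1,5):dx=+4,dy=-3->D
  (2,3):dx=+3,dy=-3->D; (2,4):dx=+2,dy=-5->D; (2,5):dx=+5,dy=-9->D; (3,4):dx=-1,dy=-2->C
  (3,5):dx=+2,dy=-6->D; (4,5):dx=+3,dy=-4->D
Step 2: C = 3, D = 7, total pairs = 10.
Step 3: tau = (C - D)/(n(n-1)/2) = (3 - 7)/10 = -0.400000.
Step 4: Exact two-sided p-value (enumerate n! = 120 permutations of y under H0): p = 0.483333.
Step 5: alpha = 0.05. fail to reject H0.

tau_b = -0.4000 (C=3, D=7), p = 0.483333, fail to reject H0.


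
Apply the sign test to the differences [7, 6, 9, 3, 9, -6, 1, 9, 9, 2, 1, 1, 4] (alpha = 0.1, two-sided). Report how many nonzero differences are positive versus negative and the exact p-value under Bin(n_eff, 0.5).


Step 1: Discard zero differences. Original n = 13; n_eff = number of nonzero differences = 13.
Nonzero differences (with sign): +7, +6, +9, +3, +9, -6, +1, +9, +9, +2, +1, +1, +4
Step 2: Count signs: positive = 12, negative = 1.
Step 3: Under H0: P(positive) = 0.5, so the number of positives S ~ Bin(13, 0.5).
Step 4: Two-sided exact p-value = sum of Bin(13,0.5) probabilities at or below the observed probability = 0.003418.
Step 5: alpha = 0.1. reject H0.

n_eff = 13, pos = 12, neg = 1, p = 0.003418, reject H0.


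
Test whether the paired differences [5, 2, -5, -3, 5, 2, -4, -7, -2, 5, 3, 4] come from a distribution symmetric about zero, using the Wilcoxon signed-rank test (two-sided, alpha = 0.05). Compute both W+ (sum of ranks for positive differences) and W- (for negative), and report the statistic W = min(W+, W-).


Step 1: Drop any zero differences (none here) and take |d_i|.
|d| = [5, 2, 5, 3, 5, 2, 4, 7, 2, 5, 3, 4]
Step 2: Midrank |d_i| (ties get averaged ranks).
ranks: |5|->9.5, |2|->2, |5|->9.5, |3|->4.5, |5|->9.5, |2|->2, |4|->6.5, |7|->12, |2|->2, |5|->9.5, |3|->4.5, |4|->6.5
Step 3: Attach original signs; sum ranks with positive sign and with negative sign.
W+ = 9.5 + 2 + 9.5 + 2 + 9.5 + 4.5 + 6.5 = 43.5
W- = 9.5 + 4.5 + 6.5 + 12 + 2 = 34.5
(Check: W+ + W- = 78 should equal n(n+1)/2 = 78.)
Step 4: Test statistic W = min(W+, W-) = 34.5.
Step 5: Ties in |d|, so use the tie-corrected normal approximation.
        E[W] = n(n+1)/4 = 12*13/4 = 39.
        Tie groups: |d|=2 (t=3), |d|=3 (t=2), |d|=4 (t=2), |d|=5 (t=4); sum(t^3 - t) = 96.
        Var[W] = n(n+1)(2n+1)/24 - sum(t^3-t)/48 = 3900/24 - 96/48 = 160.5.
        z = (W - E[W]) / sqrt(Var[W]) = (34.5 - 39) / 12.6689 = -0.3552.
        Two-sided p = 2*Phi(z) = 0.722439.
Step 6: alpha = 0.05. fail to reject H0.

W+ = 43.5, W- = 34.5, W = min = 34.5, p = 0.722439, fail to reject H0.


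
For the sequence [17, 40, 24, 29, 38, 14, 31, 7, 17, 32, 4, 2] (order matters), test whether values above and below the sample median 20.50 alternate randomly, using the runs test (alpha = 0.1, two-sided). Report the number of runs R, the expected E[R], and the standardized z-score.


Step 1: Compute median = 20.50; label A = above, B = below.
Labels in order: BAAAABABBABB  (n_A = 6, n_B = 6)
Step 2: Count runs R = 7.
Step 3: Under H0 (random ordering), E[R] = 2*n_A*n_B/(n_A+n_B) + 1 = 2*6*6/12 + 1 = 7.0000.
        Var[R] = 2*n_A*n_B*(2*n_A*n_B - n_A - n_B) / ((n_A+n_B)^2 * (n_A+n_B-1)) = 4320/1584 = 2.7273.
        SD[R] = 1.6514.
Step 4: R = E[R], so z = 0 with no continuity correction.
Step 5: Two-sided p-value via normal approximation = 2*(1 - Phi(|z|)) = 1.000000.
Step 6: alpha = 0.1. fail to reject H0.

R = 7, z = 0.0000, p = 1.000000, fail to reject H0.


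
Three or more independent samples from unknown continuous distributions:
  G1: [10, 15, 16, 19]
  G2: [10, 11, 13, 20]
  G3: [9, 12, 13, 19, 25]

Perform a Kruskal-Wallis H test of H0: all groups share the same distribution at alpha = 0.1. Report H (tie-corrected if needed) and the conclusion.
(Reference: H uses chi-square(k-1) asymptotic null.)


Step 1: Combine all N = 13 observations and assign midranks.
sorted (value, group, rank): (9,G3,1), (10,G1,2.5), (10,G2,2.5), (11,G2,4), (12,G3,5), (13,G2,6.5), (13,G3,6.5), (15,G1,8), (16,G1,9), (19,G1,10.5), (19,G3,10.5), (20,G2,12), (25,G3,13)
Step 2: Sum ranks within each group.
R_1 = 30 (n_1 = 4)
R_2 = 25 (n_2 = 4)
R_3 = 36 (n_3 = 5)
Step 3: H = 12/(N(N+1)) * sum(R_i^2/n_i) - 3(N+1)
     = 12/(13*14) * (30^2/4 + 25^2/4 + 36^2/5) - 3*14
     = 0.065934 * 640.45 - 42
     = 0.227473.
Step 4: Ties present; correction factor C = 1 - 18/(13^3 - 13) = 0.991758. Corrected H = 0.227473 / 0.991758 = 0.229363.
Step 5: Under H0, H ~ chi^2(2); p-value = 0.891650.
Step 6: alpha = 0.1. fail to reject H0.

H = 0.2294, df = 2, p = 0.891650, fail to reject H0.


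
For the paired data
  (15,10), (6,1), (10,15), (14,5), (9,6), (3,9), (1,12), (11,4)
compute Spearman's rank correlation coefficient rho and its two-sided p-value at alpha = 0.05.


Step 1: Rank x and y separately (midranks; no ties here).
rank(x): 15->8, 6->3, 10->5, 14->7, 9->4, 3->2, 1->1, 11->6
rank(y): 10->6, 1->1, 15->8, 5->3, 6->4, 9->5, 12->7, 4->2
Step 2: d_i = R_x(i) - R_y(i); compute d_i^2.
  (8-6)^2=4, (3-1)^2=4, (5-8)^2=9, (7-3)^2=16, (4-4)^2=0, (2-5)^2=9, (1-7)^2=36, (6-2)^2=16
sum(d^2) = 94.
Step 3: rho = 1 - 6*94 / (8*(8^2 - 1)) = 1 - 564/504 = -0.119048.
Step 4: Under H0, t = rho * sqrt((n-2)/(1-rho^2)) = -0.2937 ~ t(6).
Step 5: Two-sided p-value from the t-distribution with 6 df = 0.778886.
Step 6: alpha = 0.05. fail to reject H0.

rho = -0.1190, p = 0.778886, fail to reject H0 at alpha = 0.05.


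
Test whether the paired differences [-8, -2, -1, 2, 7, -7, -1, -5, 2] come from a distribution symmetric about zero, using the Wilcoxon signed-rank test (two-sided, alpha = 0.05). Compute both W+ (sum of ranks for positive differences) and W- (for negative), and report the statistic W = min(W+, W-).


Step 1: Drop any zero differences (none here) and take |d_i|.
|d| = [8, 2, 1, 2, 7, 7, 1, 5, 2]
Step 2: Midrank |d_i| (ties get averaged ranks).
ranks: |8|->9, |2|->4, |1|->1.5, |2|->4, |7|->7.5, |7|->7.5, |1|->1.5, |5|->6, |2|->4
Step 3: Attach original signs; sum ranks with positive sign and with negative sign.
W+ = 4 + 7.5 + 4 = 15.5
W- = 9 + 4 + 1.5 + 7.5 + 1.5 + 6 = 29.5
(Check: W+ + W- = 45 should equal n(n+1)/2 = 45.)
Step 4: Test statistic W = min(W+, W-) = 15.5.
Step 5: Ties in |d|, so use the tie-corrected normal approximation.
        E[W] = n(n+1)/4 = 9*10/4 = 22.5.
        Tie groups: |d|=1 (t=2), |d|=2 (t=3), |d|=7 (t=2); sum(t^3 - t) = 36.
        Var[W] = n(n+1)(2n+1)/24 - sum(t^3-t)/48 = 1710/24 - 36/48 = 70.5.
        z = (W - E[W]) / sqrt(Var[W]) = (15.5 - 22.5) / 8.3964 = -0.8337.
        Two-sided p = 2*Phi(z) = 0.404457.
Step 6: alpha = 0.05. fail to reject H0.

W+ = 15.5, W- = 29.5, W = min = 15.5, p = 0.404457, fail to reject H0.


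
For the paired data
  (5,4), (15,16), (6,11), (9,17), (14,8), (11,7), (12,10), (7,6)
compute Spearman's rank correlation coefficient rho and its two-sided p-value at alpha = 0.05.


Step 1: Rank x and y separately (midranks; no ties here).
rank(x): 5->1, 15->8, 6->2, 9->4, 14->7, 11->5, 12->6, 7->3
rank(y): 4->1, 16->7, 11->6, 17->8, 8->4, 7->3, 10->5, 6->2
Step 2: d_i = R_x(i) - R_y(i); compute d_i^2.
  (1-1)^2=0, (8-7)^2=1, (2-6)^2=16, (4-8)^2=16, (7-4)^2=9, (5-3)^2=4, (6-5)^2=1, (3-2)^2=1
sum(d^2) = 48.
Step 3: rho = 1 - 6*48 / (8*(8^2 - 1)) = 1 - 288/504 = 0.428571.
Step 4: Under H0, t = rho * sqrt((n-2)/(1-rho^2)) = 1.1619 ~ t(6).
Step 5: Two-sided p-value from the t-distribution with 6 df = 0.289403.
Step 6: alpha = 0.05. fail to reject H0.

rho = 0.4286, p = 0.289403, fail to reject H0 at alpha = 0.05.


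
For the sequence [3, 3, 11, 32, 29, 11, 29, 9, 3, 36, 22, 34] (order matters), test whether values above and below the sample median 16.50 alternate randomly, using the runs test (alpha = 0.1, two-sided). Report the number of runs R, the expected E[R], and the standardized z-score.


Step 1: Compute median = 16.50; label A = above, B = below.
Labels in order: BBBAABABBAAA  (n_A = 6, n_B = 6)
Step 2: Count runs R = 6.
Step 3: Under H0 (random ordering), E[R] = 2*n_A*n_B/(n_A+n_B) + 1 = 2*6*6/12 + 1 = 7.0000.
        Var[R] = 2*n_A*n_B*(2*n_A*n_B - n_A - n_B) / ((n_A+n_B)^2 * (n_A+n_B-1)) = 4320/1584 = 2.7273.
        SD[R] = 1.6514.
Step 4: Continuity-corrected z = (R + 0.5 - E[R]) / SD[R] = (6 + 0.5 - 7.0000) / 1.6514 = -0.3028.
Step 5: Two-sided p-value via normal approximation = 2*(1 - Phi(|z|)) = 0.762069.
Step 6: alpha = 0.1. fail to reject H0.

R = 6, z = -0.3028, p = 0.762069, fail to reject H0.


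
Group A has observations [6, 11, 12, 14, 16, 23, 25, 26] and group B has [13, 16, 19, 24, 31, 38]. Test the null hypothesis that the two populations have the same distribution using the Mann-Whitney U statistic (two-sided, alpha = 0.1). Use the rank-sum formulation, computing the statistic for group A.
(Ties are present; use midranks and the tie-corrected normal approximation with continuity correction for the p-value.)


Step 1: Combine and sort all 14 observations; assign midranks.
sorted (value, group): (6,X), (11,X), (12,X), (13,Y), (14,X), (16,X), (16,Y), (19,Y), (23,X), (24,Y), (25,X), (26,X), (31,Y), (38,Y)
ranks: 6->1, 11->2, 12->3, 13->4, 14->5, 16->6.5, 16->6.5, 19->8, 23->9, 24->10, 25->11, 26->12, 31->13, 38->14
Step 2: Rank sum for X: R1 = 1 + 2 + 3 + 5 + 6.5 + 9 + 11 + 12 = 49.5.
Step 3: U_X = R1 - n1(n1+1)/2 = 49.5 - 8*9/2 = 49.5 - 36 = 13.5.
       U_Y = n1*n2 - U_X = 48 - 13.5 = 34.5.
Step 4: Ties are present, so use the tie-corrected normal approximation (with continuity correction) for the p-value.
Step 5: p-value = 0.196213; compare to alpha = 0.1. fail to reject H0.

U_X = 13.5, p = 0.196213, fail to reject H0 at alpha = 0.1.


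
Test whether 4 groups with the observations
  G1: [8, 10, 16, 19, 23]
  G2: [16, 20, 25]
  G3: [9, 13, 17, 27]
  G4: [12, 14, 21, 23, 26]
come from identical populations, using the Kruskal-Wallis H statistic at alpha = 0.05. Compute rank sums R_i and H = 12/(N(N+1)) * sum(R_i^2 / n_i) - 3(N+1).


Step 1: Combine all N = 17 observations and assign midranks.
sorted (value, group, rank): (8,G1,1), (9,G3,2), (10,G1,3), (12,G4,4), (13,G3,5), (14,G4,6), (16,G1,7.5), (16,G2,7.5), (17,G3,9), (19,G1,10), (20,G2,11), (21,G4,12), (23,G1,13.5), (23,G4,13.5), (25,G2,15), (26,G4,16), (27,G3,17)
Step 2: Sum ranks within each group.
R_1 = 35 (n_1 = 5)
R_2 = 33.5 (n_2 = 3)
R_3 = 33 (n_3 = 4)
R_4 = 51.5 (n_4 = 5)
Step 3: H = 12/(N(N+1)) * sum(R_i^2/n_i) - 3(N+1)
     = 12/(17*18) * (35^2/5 + 33.5^2/3 + 33^2/4 + 51.5^2/5) - 3*18
     = 0.039216 * 1421.78 - 54
     = 1.756209.
Step 4: Ties present; correction factor C = 1 - 12/(17^3 - 17) = 0.997549. Corrected H = 1.756209 / 0.997549 = 1.760524.
Step 5: Under H0, H ~ chi^2(3); p-value = 0.623563.
Step 6: alpha = 0.05. fail to reject H0.

H = 1.7605, df = 3, p = 0.623563, fail to reject H0.


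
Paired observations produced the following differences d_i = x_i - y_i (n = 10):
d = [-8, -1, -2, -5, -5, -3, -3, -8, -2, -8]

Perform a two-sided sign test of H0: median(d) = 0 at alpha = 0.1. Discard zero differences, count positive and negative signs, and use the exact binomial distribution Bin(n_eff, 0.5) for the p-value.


Step 1: Discard zero differences. Original n = 10; n_eff = number of nonzero differences = 10.
Nonzero differences (with sign): -8, -1, -2, -5, -5, -3, -3, -8, -2, -8
Step 2: Count signs: positive = 0, negative = 10.
Step 3: Under H0: P(positive) = 0.5, so the number of positives S ~ Bin(10, 0.5).
Step 4: Two-sided exact p-value = sum of Bin(10,0.5) probabilities at or below the observed probability = 0.001953.
Step 5: alpha = 0.1. reject H0.

n_eff = 10, pos = 0, neg = 10, p = 0.001953, reject H0.


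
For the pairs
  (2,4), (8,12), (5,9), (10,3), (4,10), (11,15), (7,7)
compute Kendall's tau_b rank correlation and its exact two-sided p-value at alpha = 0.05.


Step 1: Enumerate the 21 unordered pairs (i,j) with i<j and classify each by sign(x_j-x_i) * sign(y_j-y_i).
  (1,2):dx=+6,dy=+8->C; (1,3):dx=+3,dy=+5->C; (1,4):dx=+8,dy=-1->D; (1,5):dx=+2,dy=+6->C
  (1,6):dx=+9,dy=+11->C; (1,7):dx=+5,dy=+3->C; (2,3):dx=-3,dy=-3->C; (2,4):dx=+2,dy=-9->D
  (2,5):dx=-4,dy=-2->C; (2,6):dx=+3,dy=+3->C; (2,7):dx=-1,dy=-5->C; (3,4):dx=+5,dy=-6->D
  (3,5):dx=-1,dy=+1->D; (3,6):dx=+6,dy=+6->C; (3,7):dx=+2,dy=-2->D; (4,5):dx=-6,dy=+7->D
  (4,6):dx=+1,dy=+12->C; (4,7):dx=-3,dy=+4->D; (5,6):dx=+7,dy=+5->C; (5,7):dx=+3,dy=-3->D
  (6,7):dx=-4,dy=-8->C
Step 2: C = 13, D = 8, total pairs = 21.
Step 3: tau = (C - D)/(n(n-1)/2) = (13 - 8)/21 = 0.238095.
Step 4: Exact two-sided p-value (enumerate n! = 5040 permutations of y under H0): p = 0.561905.
Step 5: alpha = 0.05. fail to reject H0.

tau_b = 0.2381 (C=13, D=8), p = 0.561905, fail to reject H0.


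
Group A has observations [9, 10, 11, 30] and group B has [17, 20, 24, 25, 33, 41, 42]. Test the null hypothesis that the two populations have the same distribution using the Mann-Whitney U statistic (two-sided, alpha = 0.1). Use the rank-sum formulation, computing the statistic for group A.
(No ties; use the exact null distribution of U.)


Step 1: Combine and sort all 11 observations; assign midranks.
sorted (value, group): (9,X), (10,X), (11,X), (17,Y), (20,Y), (24,Y), (25,Y), (30,X), (33,Y), (41,Y), (42,Y)
ranks: 9->1, 10->2, 11->3, 17->4, 20->5, 24->6, 25->7, 30->8, 33->9, 41->10, 42->11
Step 2: Rank sum for X: R1 = 1 + 2 + 3 + 8 = 14.
Step 3: U_X = R1 - n1(n1+1)/2 = 14 - 4*5/2 = 14 - 10 = 4.
       U_Y = n1*n2 - U_X = 28 - 4 = 24.
Step 4: No ties, so the exact null distribution of U (based on enumerating the C(11,4) = 330 equally likely rank assignments) gives the two-sided p-value.
Step 5: p-value = 0.072727; compare to alpha = 0.1. reject H0.

U_X = 4, p = 0.072727, reject H0 at alpha = 0.1.


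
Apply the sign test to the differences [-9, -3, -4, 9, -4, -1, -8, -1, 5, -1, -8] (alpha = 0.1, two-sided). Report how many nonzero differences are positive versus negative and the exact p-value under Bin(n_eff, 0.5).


Step 1: Discard zero differences. Original n = 11; n_eff = number of nonzero differences = 11.
Nonzero differences (with sign): -9, -3, -4, +9, -4, -1, -8, -1, +5, -1, -8
Step 2: Count signs: positive = 2, negative = 9.
Step 3: Under H0: P(positive) = 0.5, so the number of positives S ~ Bin(11, 0.5).
Step 4: Two-sided exact p-value = sum of Bin(11,0.5) probabilities at or below the observed probability = 0.065430.
Step 5: alpha = 0.1. reject H0.

n_eff = 11, pos = 2, neg = 9, p = 0.065430, reject H0.


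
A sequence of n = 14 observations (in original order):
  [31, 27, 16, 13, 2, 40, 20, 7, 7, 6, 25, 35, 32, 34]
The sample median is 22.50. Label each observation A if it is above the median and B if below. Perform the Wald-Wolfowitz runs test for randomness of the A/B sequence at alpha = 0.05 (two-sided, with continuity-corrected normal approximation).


Step 1: Compute median = 22.50; label A = above, B = below.
Labels in order: AABBBABBBBAAAA  (n_A = 7, n_B = 7)
Step 2: Count runs R = 5.
Step 3: Under H0 (random ordering), E[R] = 2*n_A*n_B/(n_A+n_B) + 1 = 2*7*7/14 + 1 = 8.0000.
        Var[R] = 2*n_A*n_B*(2*n_A*n_B - n_A - n_B) / ((n_A+n_B)^2 * (n_A+n_B-1)) = 8232/2548 = 3.2308.
        SD[R] = 1.7974.
Step 4: Continuity-corrected z = (R + 0.5 - E[R]) / SD[R] = (5 + 0.5 - 8.0000) / 1.7974 = -1.3909.
Step 5: Two-sided p-value via normal approximation = 2*(1 - Phi(|z|)) = 0.164264.
Step 6: alpha = 0.05. fail to reject H0.

R = 5, z = -1.3909, p = 0.164264, fail to reject H0.


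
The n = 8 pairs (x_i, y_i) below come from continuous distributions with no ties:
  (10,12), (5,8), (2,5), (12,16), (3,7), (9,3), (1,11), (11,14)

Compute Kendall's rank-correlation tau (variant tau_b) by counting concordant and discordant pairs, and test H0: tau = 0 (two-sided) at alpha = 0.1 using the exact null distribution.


Step 1: Enumerate the 28 unordered pairs (i,j) with i<j and classify each by sign(x_j-x_i) * sign(y_j-y_i).
  (1,2):dx=-5,dy=-4->C; (1,3):dx=-8,dy=-7->C; (1,4):dx=+2,dy=+4->C; (1,5):dx=-7,dy=-5->C
  (1,6):dx=-1,dy=-9->C; (1,7):dx=-9,dy=-1->C; (1,8):dx=+1,dy=+2->C; (2,3):dx=-3,dy=-3->C
  (2,4):dx=+7,dy=+8->C; (2,5):dx=-2,dy=-1->C; (2,6):dx=+4,dy=-5->D; (2,7):dx=-4,dy=+3->D
  (2,8):dx=+6,dy=+6->C; (3,4):dx=+10,dy=+11->C; (3,5):dx=+1,dy=+2->C; (3,6):dx=+7,dy=-2->D
  (3,7):dx=-1,dy=+6->D; (3,8):dx=+9,dy=+9->C; (4,5):dx=-9,dy=-9->C; (4,6):dx=-3,dy=-13->C
  (4,7):dx=-11,dy=-5->C; (4,8):dx=-1,dy=-2->C; (5,6):dx=+6,dy=-4->D; (5,7):dx=-2,dy=+4->D
  (5,8):dx=+8,dy=+7->C; (6,7):dx=-8,dy=+8->D; (6,8):dx=+2,dy=+11->C; (7,8):dx=+10,dy=+3->C
Step 2: C = 21, D = 7, total pairs = 28.
Step 3: tau = (C - D)/(n(n-1)/2) = (21 - 7)/28 = 0.500000.
Step 4: Exact two-sided p-value (enumerate n! = 40320 permutations of y under H0): p = 0.108681.
Step 5: alpha = 0.1. fail to reject H0.

tau_b = 0.5000 (C=21, D=7), p = 0.108681, fail to reject H0.


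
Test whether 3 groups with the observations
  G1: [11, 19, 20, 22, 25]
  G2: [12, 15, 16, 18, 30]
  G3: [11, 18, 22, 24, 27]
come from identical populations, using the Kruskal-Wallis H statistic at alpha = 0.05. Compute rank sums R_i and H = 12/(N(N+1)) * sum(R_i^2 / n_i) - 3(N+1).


Step 1: Combine all N = 15 observations and assign midranks.
sorted (value, group, rank): (11,G1,1.5), (11,G3,1.5), (12,G2,3), (15,G2,4), (16,G2,5), (18,G2,6.5), (18,G3,6.5), (19,G1,8), (20,G1,9), (22,G1,10.5), (22,G3,10.5), (24,G3,12), (25,G1,13), (27,G3,14), (30,G2,15)
Step 2: Sum ranks within each group.
R_1 = 42 (n_1 = 5)
R_2 = 33.5 (n_2 = 5)
R_3 = 44.5 (n_3 = 5)
Step 3: H = 12/(N(N+1)) * sum(R_i^2/n_i) - 3(N+1)
     = 12/(15*16) * (42^2/5 + 33.5^2/5 + 44.5^2/5) - 3*16
     = 0.050000 * 973.3 - 48
     = 0.665000.
Step 4: Ties present; correction factor C = 1 - 18/(15^3 - 15) = 0.994643. Corrected H = 0.665000 / 0.994643 = 0.668582.
Step 5: Under H0, H ~ chi^2(2); p-value = 0.715846.
Step 6: alpha = 0.05. fail to reject H0.

H = 0.6686, df = 2, p = 0.715846, fail to reject H0.


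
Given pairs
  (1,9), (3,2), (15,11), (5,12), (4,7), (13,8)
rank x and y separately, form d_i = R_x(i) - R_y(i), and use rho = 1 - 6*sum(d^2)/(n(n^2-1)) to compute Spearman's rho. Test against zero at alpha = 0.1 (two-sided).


Step 1: Rank x and y separately (midranks; no ties here).
rank(x): 1->1, 3->2, 15->6, 5->4, 4->3, 13->5
rank(y): 9->4, 2->1, 11->5, 12->6, 7->2, 8->3
Step 2: d_i = R_x(i) - R_y(i); compute d_i^2.
  (1-4)^2=9, (2-1)^2=1, (6-5)^2=1, (4-6)^2=4, (3-2)^2=1, (5-3)^2=4
sum(d^2) = 20.
Step 3: rho = 1 - 6*20 / (6*(6^2 - 1)) = 1 - 120/210 = 0.428571.
Step 4: Under H0, t = rho * sqrt((n-2)/(1-rho^2)) = 0.9487 ~ t(4).
Step 5: Two-sided p-value from the t-distribution with 4 df = 0.396501.
Step 6: alpha = 0.1. fail to reject H0.

rho = 0.4286, p = 0.396501, fail to reject H0 at alpha = 0.1.


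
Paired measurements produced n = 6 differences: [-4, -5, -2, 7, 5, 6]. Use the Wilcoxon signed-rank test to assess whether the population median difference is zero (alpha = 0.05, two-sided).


Step 1: Drop any zero differences (none here) and take |d_i|.
|d| = [4, 5, 2, 7, 5, 6]
Step 2: Midrank |d_i| (ties get averaged ranks).
ranks: |4|->2, |5|->3.5, |2|->1, |7|->6, |5|->3.5, |6|->5
Step 3: Attach original signs; sum ranks with positive sign and with negative sign.
W+ = 6 + 3.5 + 5 = 14.5
W- = 2 + 3.5 + 1 = 6.5
(Check: W+ + W- = 21 should equal n(n+1)/2 = 21.)
Step 4: Test statistic W = min(W+, W-) = 6.5.
Step 5: Ties in |d|, so use the tie-corrected normal approximation.
        E[W] = n(n+1)/4 = 6*7/4 = 10.5.
        Tie groups: |d|=5 (t=2); sum(t^3 - t) = 6.
        Var[W] = n(n+1)(2n+1)/24 - sum(t^3-t)/48 = 546/24 - 6/48 = 22.625.
        z = (W - E[W]) / sqrt(Var[W]) = (6.5 - 10.5) / 4.7566 = -0.8409.
        Two-sided p = 2*Phi(z) = 0.400381.
Step 6: alpha = 0.05. fail to reject H0.

W+ = 14.5, W- = 6.5, W = min = 6.5, p = 0.400381, fail to reject H0.


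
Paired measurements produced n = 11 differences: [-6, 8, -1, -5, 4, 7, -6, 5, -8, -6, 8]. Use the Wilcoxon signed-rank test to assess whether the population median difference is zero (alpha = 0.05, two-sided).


Step 1: Drop any zero differences (none here) and take |d_i|.
|d| = [6, 8, 1, 5, 4, 7, 6, 5, 8, 6, 8]
Step 2: Midrank |d_i| (ties get averaged ranks).
ranks: |6|->6, |8|->10, |1|->1, |5|->3.5, |4|->2, |7|->8, |6|->6, |5|->3.5, |8|->10, |6|->6, |8|->10
Step 3: Attach original signs; sum ranks with positive sign and with negative sign.
W+ = 10 + 2 + 8 + 3.5 + 10 = 33.5
W- = 6 + 1 + 3.5 + 6 + 10 + 6 = 32.5
(Check: W+ + W- = 66 should equal n(n+1)/2 = 66.)
Step 4: Test statistic W = min(W+, W-) = 32.5.
Step 5: Ties in |d|, so use the tie-corrected normal approximation.
        E[W] = n(n+1)/4 = 11*12/4 = 33.
        Tie groups: |d|=5 (t=2), |d|=6 (t=3), |d|=8 (t=3); sum(t^3 - t) = 54.
        Var[W] = n(n+1)(2n+1)/24 - sum(t^3-t)/48 = 3036/24 - 54/48 = 125.375.
        z = (W - E[W]) / sqrt(Var[W]) = (32.5 - 33) / 11.1971 = -0.0447.
        Two-sided p = 2*Phi(z) = 0.964383.
Step 6: alpha = 0.05. fail to reject H0.

W+ = 33.5, W- = 32.5, W = min = 32.5, p = 0.964383, fail to reject H0.


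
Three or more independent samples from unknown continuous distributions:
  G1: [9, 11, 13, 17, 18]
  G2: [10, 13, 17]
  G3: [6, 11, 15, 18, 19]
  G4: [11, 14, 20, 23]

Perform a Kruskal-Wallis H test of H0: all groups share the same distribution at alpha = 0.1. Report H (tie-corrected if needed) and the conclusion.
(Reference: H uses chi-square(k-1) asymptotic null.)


Step 1: Combine all N = 17 observations and assign midranks.
sorted (value, group, rank): (6,G3,1), (9,G1,2), (10,G2,3), (11,G1,5), (11,G3,5), (11,G4,5), (13,G1,7.5), (13,G2,7.5), (14,G4,9), (15,G3,10), (17,G1,11.5), (17,G2,11.5), (18,G1,13.5), (18,G3,13.5), (19,G3,15), (20,G4,16), (23,G4,17)
Step 2: Sum ranks within each group.
R_1 = 39.5 (n_1 = 5)
R_2 = 22 (n_2 = 3)
R_3 = 44.5 (n_3 = 5)
R_4 = 47 (n_4 = 4)
Step 3: H = 12/(N(N+1)) * sum(R_i^2/n_i) - 3(N+1)
     = 12/(17*18) * (39.5^2/5 + 22^2/3 + 44.5^2/5 + 47^2/4) - 3*18
     = 0.039216 * 1421.68 - 54
     = 1.752288.
Step 4: Ties present; correction factor C = 1 - 42/(17^3 - 17) = 0.991422. Corrected H = 1.752288 / 0.991422 = 1.767450.
Step 5: Under H0, H ~ chi^2(3); p-value = 0.622044.
Step 6: alpha = 0.1. fail to reject H0.

H = 1.7674, df = 3, p = 0.622044, fail to reject H0.


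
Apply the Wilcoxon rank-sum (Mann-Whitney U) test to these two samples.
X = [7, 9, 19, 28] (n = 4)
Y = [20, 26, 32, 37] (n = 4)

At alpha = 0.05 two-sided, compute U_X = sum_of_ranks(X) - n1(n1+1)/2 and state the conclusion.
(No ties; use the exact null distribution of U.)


Step 1: Combine and sort all 8 observations; assign midranks.
sorted (value, group): (7,X), (9,X), (19,X), (20,Y), (26,Y), (28,X), (32,Y), (37,Y)
ranks: 7->1, 9->2, 19->3, 20->4, 26->5, 28->6, 32->7, 37->8
Step 2: Rank sum for X: R1 = 1 + 2 + 3 + 6 = 12.
Step 3: U_X = R1 - n1(n1+1)/2 = 12 - 4*5/2 = 12 - 10 = 2.
       U_Y = n1*n2 - U_X = 16 - 2 = 14.
Step 4: No ties, so the exact null distribution of U (based on enumerating the C(8,4) = 70 equally likely rank assignments) gives the two-sided p-value.
Step 5: p-value = 0.114286; compare to alpha = 0.05. fail to reject H0.

U_X = 2, p = 0.114286, fail to reject H0 at alpha = 0.05.


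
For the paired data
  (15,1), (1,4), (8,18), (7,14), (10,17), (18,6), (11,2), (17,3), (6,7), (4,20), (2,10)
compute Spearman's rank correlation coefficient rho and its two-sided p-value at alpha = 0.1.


Step 1: Rank x and y separately (midranks; no ties here).
rank(x): 15->9, 1->1, 8->6, 7->5, 10->7, 18->11, 11->8, 17->10, 6->4, 4->3, 2->2
rank(y): 1->1, 4->4, 18->10, 14->8, 17->9, 6->5, 2->2, 3->3, 7->6, 20->11, 10->7
Step 2: d_i = R_x(i) - R_y(i); compute d_i^2.
  (9-1)^2=64, (1-4)^2=9, (6-10)^2=16, (5-8)^2=9, (7-9)^2=4, (11-5)^2=36, (8-2)^2=36, (10-3)^2=49, (4-6)^2=4, (3-11)^2=64, (2-7)^2=25
sum(d^2) = 316.
Step 3: rho = 1 - 6*316 / (11*(11^2 - 1)) = 1 - 1896/1320 = -0.436364.
Step 4: Under H0, t = rho * sqrt((n-2)/(1-rho^2)) = -1.4549 ~ t(9).
Step 5: Two-sided p-value from the t-distribution with 9 df = 0.179665.
Step 6: alpha = 0.1. fail to reject H0.

rho = -0.4364, p = 0.179665, fail to reject H0 at alpha = 0.1.
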